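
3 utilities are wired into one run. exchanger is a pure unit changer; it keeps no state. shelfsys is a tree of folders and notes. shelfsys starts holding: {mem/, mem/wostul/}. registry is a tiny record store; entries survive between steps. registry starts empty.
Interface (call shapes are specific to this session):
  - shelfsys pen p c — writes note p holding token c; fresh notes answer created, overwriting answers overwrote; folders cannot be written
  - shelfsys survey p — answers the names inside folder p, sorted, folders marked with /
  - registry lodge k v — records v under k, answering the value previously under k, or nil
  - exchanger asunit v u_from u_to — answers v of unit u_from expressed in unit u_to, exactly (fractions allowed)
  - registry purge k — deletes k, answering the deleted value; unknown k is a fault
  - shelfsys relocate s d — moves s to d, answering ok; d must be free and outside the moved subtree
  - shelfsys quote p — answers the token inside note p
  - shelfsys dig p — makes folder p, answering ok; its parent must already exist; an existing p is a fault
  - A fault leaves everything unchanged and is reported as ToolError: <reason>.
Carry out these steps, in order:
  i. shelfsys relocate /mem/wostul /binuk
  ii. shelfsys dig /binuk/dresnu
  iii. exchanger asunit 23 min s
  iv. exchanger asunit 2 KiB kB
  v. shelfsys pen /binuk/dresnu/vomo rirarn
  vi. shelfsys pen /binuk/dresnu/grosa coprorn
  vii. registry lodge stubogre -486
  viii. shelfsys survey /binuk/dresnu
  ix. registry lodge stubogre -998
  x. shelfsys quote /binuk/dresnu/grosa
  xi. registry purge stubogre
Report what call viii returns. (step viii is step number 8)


CALL shelfsys relocate[s=/mem/wostul; d=/binuk]
RET  ok
CALL shelfsys dig[p=/binuk/dresnu]
RET  ok
CALL exchanger asunit[v=23; u_from=min; u_to=s]
RET  1380
CALL exchanger asunit[v=2; u_from=KiB; u_to=kB]
RET  256/125
CALL shelfsys pen[p=/binuk/dresnu/vomo; c=rirarn]
RET  created
CALL shelfsys pen[p=/binuk/dresnu/grosa; c=coprorn]
RET  created
CALL registry lodge[k=stubogre; v=-486]
RET  nil
CALL shelfsys survey[p=/binuk/dresnu]
RET  [grosa, vomo]
CALL registry lodge[k=stubogre; v=-998]
RET  -486
CALL shelfsys quote[p=/binuk/dresnu/grosa]
RET  coprorn
CALL registry purge[k=stubogre]
RET  -998

Answer: [grosa, vomo]


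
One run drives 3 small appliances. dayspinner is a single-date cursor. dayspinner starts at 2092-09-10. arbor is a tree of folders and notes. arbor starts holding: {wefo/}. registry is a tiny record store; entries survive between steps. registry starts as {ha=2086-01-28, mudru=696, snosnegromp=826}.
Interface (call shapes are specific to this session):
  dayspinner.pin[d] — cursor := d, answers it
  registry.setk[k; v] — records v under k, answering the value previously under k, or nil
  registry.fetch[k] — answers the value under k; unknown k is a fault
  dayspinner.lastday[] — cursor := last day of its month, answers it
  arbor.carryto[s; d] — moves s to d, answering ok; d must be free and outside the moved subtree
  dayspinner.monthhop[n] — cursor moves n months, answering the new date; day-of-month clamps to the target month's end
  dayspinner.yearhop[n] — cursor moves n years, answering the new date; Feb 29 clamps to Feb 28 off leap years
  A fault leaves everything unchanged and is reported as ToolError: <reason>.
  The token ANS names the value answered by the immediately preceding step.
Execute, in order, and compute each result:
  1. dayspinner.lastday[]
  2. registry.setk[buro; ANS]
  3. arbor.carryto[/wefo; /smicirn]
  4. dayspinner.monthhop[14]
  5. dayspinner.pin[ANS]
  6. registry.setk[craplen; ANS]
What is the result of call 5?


I run dayspinner.lastday, giving 2092-09-30.
I try registry.setk on buro, ANS: nil.
Now I run arbor.carryto on /wefo, /smicirn, which returns ok.
I run dayspinner.monthhop on 14, → 2093-11-30.
Invoking dayspinner.pin on ANS, giving 2093-11-30.
I invoke registry.setk on craplen, ANS, which returns nil.

Answer: 2093-11-30


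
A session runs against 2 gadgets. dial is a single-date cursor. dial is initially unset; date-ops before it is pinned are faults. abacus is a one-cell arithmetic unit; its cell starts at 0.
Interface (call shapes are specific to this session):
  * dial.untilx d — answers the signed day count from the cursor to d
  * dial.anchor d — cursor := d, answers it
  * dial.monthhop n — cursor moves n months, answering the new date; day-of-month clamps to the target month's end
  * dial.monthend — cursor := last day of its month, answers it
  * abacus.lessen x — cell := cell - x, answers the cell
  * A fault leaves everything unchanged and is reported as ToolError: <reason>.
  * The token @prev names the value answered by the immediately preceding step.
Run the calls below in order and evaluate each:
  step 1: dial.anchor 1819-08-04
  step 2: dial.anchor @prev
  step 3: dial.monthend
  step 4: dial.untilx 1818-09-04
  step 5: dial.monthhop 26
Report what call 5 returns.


Do: anchor[1819-08-04]
See: 1819-08-04
Do: anchor[@prev]
See: 1819-08-04
Do: monthend[]
See: 1819-08-31
Do: untilx[1818-09-04]
See: -361
Do: monthhop[26]
See: 1821-10-31

Answer: 1821-10-31


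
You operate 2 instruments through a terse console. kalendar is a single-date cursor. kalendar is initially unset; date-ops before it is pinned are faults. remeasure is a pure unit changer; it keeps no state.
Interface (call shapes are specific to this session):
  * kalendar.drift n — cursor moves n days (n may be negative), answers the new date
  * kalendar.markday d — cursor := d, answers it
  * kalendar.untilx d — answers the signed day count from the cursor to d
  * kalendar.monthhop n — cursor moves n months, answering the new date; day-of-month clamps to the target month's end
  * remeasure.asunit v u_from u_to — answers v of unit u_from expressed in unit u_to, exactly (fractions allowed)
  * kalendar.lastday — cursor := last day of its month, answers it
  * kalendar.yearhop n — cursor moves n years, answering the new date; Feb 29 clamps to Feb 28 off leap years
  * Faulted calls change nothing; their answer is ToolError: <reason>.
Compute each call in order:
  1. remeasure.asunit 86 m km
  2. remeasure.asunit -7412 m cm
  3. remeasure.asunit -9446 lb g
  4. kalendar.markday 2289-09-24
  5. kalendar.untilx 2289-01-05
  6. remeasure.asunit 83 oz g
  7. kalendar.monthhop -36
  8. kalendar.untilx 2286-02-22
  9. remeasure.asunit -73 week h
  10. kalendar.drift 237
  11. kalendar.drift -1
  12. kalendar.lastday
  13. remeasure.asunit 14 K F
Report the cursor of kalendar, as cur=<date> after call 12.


·→ asunit(v=86, u_from=m, u_to=km)
·← 43/500
·→ asunit(v=-7412, u_from=m, u_to=cm)
·← -741200
·→ asunit(v=-9446, u_from=lb, u_to=g)
·← -214231676351/50000
·→ markday(d=2289-09-24)
·← 2289-09-24
·→ untilx(d=2289-01-05)
·← -262
·→ asunit(v=83, u_from=oz, u_to=g)
·← 3764816671/1600000
·→ monthhop(n=-36)
·← 2286-09-24
·→ untilx(d=2286-02-22)
·← -214
·→ asunit(v=-73, u_from=week, u_to=h)
·← -12264
·→ drift(n=237)
·← 2287-05-19
·→ drift(n=-1)
·← 2287-05-18
·→ lastday()
·← 2287-05-31
·→ asunit(v=14, u_from=K, u_to=F)
·← -43447/100

Answer: cur=2287-05-31


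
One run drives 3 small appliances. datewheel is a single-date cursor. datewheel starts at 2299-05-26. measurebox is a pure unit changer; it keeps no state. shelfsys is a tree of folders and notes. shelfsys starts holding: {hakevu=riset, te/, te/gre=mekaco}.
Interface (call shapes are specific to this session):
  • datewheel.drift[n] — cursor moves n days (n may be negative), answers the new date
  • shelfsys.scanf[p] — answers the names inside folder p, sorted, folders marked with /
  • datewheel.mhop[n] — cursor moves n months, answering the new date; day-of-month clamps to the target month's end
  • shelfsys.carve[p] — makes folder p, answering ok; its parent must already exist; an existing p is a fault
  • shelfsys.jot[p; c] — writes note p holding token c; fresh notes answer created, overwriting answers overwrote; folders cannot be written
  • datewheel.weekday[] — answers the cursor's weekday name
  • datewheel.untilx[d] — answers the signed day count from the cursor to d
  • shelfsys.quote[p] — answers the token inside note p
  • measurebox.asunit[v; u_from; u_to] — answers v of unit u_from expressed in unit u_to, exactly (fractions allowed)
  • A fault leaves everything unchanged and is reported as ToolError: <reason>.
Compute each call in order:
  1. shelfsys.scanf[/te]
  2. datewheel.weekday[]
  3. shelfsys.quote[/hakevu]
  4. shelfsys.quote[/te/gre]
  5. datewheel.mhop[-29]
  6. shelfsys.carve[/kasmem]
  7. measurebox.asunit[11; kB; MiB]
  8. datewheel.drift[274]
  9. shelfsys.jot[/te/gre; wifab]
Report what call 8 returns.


Answer: 2297-09-26

Derivation:
I invoke shelfsys.scanf(p='/te'), — result: [gre].
Using datewheel.weekday, and observe Friday.
Now I run shelfsys.quote(p='/hakevu'), → riset.
I try shelfsys.quote(p='/te/gre'), — result: mekaco.
Next I call datewheel.mhop(n='-29'), and get 2296-12-26.
Next I call shelfsys.carve(p='/kasmem'), — result: ok.
Invoking measurebox.asunit(v='11', u_from='kB', u_to='MiB'), → 1375/131072.
I use datewheel.drift(n='274'), → 2297-09-26.
I use shelfsys.jot(p='/te/gre', c='wifab'), yielding overwrote.


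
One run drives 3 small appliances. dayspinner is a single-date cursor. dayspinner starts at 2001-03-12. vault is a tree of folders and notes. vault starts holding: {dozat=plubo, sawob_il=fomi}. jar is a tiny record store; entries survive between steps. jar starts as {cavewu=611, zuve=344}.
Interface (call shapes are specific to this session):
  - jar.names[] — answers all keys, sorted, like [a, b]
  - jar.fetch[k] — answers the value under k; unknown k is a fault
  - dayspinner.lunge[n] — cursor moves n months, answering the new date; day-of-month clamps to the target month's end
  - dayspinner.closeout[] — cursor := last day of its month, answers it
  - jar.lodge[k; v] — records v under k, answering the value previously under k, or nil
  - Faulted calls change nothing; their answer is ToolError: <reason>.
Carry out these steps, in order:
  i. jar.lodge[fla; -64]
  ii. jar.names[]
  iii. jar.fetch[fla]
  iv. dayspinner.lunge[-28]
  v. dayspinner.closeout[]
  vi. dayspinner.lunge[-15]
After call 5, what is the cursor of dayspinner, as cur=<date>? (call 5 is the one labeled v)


>>> jar.lodge k→fla v→-64
:: nil
>>> jar.names
:: [cavewu, fla, zuve]
>>> jar.fetch k→fla
:: -64
>>> dayspinner.lunge n→-28
:: 1998-11-12
>>> dayspinner.closeout
:: 1998-11-30
>>> dayspinner.lunge n→-15
:: 1997-08-30

Answer: cur=1998-11-30


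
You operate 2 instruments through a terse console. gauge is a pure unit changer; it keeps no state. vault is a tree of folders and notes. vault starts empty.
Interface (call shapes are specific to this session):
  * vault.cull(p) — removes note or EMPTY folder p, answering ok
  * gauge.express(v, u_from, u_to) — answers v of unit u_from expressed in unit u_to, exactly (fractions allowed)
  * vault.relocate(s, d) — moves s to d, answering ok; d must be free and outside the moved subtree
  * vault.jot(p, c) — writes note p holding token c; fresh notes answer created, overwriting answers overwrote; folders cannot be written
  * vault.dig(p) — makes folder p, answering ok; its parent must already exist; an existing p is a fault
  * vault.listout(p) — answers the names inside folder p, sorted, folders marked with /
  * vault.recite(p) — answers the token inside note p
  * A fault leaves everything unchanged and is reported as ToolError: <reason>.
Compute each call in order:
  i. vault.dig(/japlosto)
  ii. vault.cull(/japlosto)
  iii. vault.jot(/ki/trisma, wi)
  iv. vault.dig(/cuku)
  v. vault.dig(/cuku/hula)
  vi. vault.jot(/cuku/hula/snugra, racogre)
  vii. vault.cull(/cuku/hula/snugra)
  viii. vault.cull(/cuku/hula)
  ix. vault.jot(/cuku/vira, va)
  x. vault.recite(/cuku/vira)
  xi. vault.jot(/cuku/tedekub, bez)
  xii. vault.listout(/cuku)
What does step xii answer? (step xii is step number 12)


Answer: [tedekub, vira]

Derivation:
;; dig(p=/japlosto) => ok
;; cull(p=/japlosto) => ok
;; jot(p=/ki/trisma, c=wi) => ToolError: no parent
;; dig(p=/cuku) => ok
;; dig(p=/cuku/hula) => ok
;; jot(p=/cuku/hula/snugra, c=racogre) => created
;; cull(p=/cuku/hula/snugra) => ok
;; cull(p=/cuku/hula) => ok
;; jot(p=/cuku/vira, c=va) => created
;; recite(p=/cuku/vira) => va
;; jot(p=/cuku/tedekub, c=bez) => created
;; listout(p=/cuku) => [tedekub, vira]


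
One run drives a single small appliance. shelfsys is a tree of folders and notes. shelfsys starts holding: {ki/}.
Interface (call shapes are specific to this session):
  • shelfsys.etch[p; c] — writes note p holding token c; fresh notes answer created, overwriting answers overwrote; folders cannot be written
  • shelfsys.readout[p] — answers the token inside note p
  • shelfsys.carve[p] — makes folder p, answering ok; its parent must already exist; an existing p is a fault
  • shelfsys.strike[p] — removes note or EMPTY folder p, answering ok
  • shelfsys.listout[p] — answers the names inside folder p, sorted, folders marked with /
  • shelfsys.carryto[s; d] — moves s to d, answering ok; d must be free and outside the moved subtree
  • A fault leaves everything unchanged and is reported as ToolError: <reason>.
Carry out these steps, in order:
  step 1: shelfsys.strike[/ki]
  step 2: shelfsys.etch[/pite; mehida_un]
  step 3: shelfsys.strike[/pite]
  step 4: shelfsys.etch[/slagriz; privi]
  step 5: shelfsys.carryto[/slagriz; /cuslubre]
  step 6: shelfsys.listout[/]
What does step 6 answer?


Answer: [cuslubre]

Derivation:
==> strike(p='/ki')
<== ok
==> etch(p='/pite', c='mehida_un')
<== created
==> strike(p='/pite')
<== ok
==> etch(p='/slagriz', c='privi')
<== created
==> carryto(s='/slagriz', d='/cuslubre')
<== ok
==> listout(p='/')
<== [cuslubre]


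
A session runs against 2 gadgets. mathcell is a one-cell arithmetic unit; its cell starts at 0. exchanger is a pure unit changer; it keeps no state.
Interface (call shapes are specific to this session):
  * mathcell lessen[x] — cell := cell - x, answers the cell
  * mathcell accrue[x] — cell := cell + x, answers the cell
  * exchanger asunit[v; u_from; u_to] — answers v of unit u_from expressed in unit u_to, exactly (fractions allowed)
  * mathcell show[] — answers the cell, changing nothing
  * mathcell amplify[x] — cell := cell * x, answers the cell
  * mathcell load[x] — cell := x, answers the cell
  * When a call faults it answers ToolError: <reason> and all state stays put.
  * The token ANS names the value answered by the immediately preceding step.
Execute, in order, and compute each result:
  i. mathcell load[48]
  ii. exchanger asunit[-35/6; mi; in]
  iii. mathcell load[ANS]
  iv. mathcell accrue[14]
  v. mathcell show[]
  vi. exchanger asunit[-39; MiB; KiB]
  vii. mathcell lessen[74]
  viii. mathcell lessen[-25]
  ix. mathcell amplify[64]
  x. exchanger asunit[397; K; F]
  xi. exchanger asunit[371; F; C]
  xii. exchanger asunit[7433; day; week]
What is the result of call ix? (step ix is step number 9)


Answer: -23656640

Derivation:
// 1. mathcell load(x=48) : 48
// 2. exchanger asunit(v=-35/6, u_from=mi, u_to=in) : -369600
// 3. mathcell load(x=ANS) : -369600
// 4. mathcell accrue(x=14) : -369586
// 5. mathcell show() : -369586
// 6. exchanger asunit(v=-39, u_from=MiB, u_to=KiB) : -39936
// 7. mathcell lessen(x=74) : -369660
// 8. mathcell lessen(x=-25) : -369635
// 9. mathcell amplify(x=64) : -23656640
// 10. exchanger asunit(v=397, u_from=K, u_to=F) : 25493/100
// 11. exchanger asunit(v=371, u_from=F, u_to=C) : 565/3
// 12. exchanger asunit(v=7433, u_from=day, u_to=week) : 7433/7


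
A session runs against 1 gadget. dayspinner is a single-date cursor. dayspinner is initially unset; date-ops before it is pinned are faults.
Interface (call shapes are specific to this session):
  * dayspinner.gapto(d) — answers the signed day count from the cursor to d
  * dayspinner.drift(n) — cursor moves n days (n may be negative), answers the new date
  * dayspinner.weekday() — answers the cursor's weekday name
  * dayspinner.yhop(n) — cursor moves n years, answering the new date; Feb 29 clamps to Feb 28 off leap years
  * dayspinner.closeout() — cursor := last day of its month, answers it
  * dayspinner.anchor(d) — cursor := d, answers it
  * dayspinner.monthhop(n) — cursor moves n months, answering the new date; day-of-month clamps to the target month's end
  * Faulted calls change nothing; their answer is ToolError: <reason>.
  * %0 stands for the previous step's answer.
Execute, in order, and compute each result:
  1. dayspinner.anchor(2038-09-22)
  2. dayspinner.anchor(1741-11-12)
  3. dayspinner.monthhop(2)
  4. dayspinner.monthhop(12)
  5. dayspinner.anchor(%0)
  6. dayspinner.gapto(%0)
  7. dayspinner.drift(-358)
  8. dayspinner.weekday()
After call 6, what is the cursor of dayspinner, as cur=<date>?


Answer: cur=1743-01-12

Derivation:
Step: anchor[d: 2038-09-22]
Result: 2038-09-22
Step: anchor[d: 1741-11-12]
Result: 1741-11-12
Step: monthhop[n: 2]
Result: 1742-01-12
Step: monthhop[n: 12]
Result: 1743-01-12
Step: anchor[d: %0]
Result: 1743-01-12
Step: gapto[d: %0]
Result: 0
Step: drift[n: -358]
Result: 1742-01-19
Step: weekday[]
Result: Friday


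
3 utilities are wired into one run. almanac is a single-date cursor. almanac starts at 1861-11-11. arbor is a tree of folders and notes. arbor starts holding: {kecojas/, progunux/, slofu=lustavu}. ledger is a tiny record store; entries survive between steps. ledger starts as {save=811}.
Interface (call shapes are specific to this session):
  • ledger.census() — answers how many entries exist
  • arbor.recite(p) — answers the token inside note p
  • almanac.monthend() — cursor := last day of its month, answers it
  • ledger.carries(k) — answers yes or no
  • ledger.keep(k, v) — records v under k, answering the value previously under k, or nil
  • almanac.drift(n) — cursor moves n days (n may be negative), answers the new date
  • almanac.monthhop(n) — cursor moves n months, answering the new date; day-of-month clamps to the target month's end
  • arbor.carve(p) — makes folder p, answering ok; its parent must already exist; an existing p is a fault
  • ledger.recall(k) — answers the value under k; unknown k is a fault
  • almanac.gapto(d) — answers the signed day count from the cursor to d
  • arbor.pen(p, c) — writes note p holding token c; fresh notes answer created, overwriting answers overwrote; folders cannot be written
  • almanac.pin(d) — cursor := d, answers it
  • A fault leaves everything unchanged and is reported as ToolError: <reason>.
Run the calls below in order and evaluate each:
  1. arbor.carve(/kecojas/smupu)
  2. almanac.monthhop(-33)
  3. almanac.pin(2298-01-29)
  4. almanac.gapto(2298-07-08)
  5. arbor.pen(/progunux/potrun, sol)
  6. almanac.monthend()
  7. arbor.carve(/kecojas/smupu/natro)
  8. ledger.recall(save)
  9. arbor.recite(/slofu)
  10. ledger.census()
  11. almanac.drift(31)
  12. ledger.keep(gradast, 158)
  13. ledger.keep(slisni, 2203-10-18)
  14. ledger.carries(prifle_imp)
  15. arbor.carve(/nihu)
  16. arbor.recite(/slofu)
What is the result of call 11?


Answer: 2298-03-03

Derivation:
// 1. arbor.carve(/kecojas/smupu) -> ok
// 2. almanac.monthhop(-33) -> 1859-02-11
// 3. almanac.pin(2298-01-29) -> 2298-01-29
// 4. almanac.gapto(2298-07-08) -> 160
// 5. arbor.pen(/progunux/potrun, sol) -> created
// 6. almanac.monthend() -> 2298-01-31
// 7. arbor.carve(/kecojas/smupu/natro) -> ok
// 8. ledger.recall(save) -> 811
// 9. arbor.recite(/slofu) -> lustavu
// 10. ledger.census() -> 1
// 11. almanac.drift(31) -> 2298-03-03
// 12. ledger.keep(gradast, 158) -> nil
// 13. ledger.keep(slisni, 2203-10-18) -> nil
// 14. ledger.carries(prifle_imp) -> no
// 15. arbor.carve(/nihu) -> ok
// 16. arbor.recite(/slofu) -> lustavu


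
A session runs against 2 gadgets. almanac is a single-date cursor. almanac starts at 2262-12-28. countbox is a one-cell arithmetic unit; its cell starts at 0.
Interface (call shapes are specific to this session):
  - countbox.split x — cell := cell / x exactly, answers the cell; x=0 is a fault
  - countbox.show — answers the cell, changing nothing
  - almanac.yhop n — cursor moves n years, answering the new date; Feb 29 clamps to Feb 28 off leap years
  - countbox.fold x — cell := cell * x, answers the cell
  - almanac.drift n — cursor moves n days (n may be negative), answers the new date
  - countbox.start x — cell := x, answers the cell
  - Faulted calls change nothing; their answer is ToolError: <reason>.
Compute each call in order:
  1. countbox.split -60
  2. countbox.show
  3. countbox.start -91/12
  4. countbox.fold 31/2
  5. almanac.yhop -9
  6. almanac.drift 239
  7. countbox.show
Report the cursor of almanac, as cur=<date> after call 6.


// countbox.split(x: -60) : 0
// countbox.show() : 0
// countbox.start(x: -91/12) : -91/12
// countbox.fold(x: 31/2) : -2821/24
// almanac.yhop(n: -9) : 2253-12-28
// almanac.drift(n: 239) : 2254-08-24
// countbox.show() : -2821/24

Answer: cur=2254-08-24


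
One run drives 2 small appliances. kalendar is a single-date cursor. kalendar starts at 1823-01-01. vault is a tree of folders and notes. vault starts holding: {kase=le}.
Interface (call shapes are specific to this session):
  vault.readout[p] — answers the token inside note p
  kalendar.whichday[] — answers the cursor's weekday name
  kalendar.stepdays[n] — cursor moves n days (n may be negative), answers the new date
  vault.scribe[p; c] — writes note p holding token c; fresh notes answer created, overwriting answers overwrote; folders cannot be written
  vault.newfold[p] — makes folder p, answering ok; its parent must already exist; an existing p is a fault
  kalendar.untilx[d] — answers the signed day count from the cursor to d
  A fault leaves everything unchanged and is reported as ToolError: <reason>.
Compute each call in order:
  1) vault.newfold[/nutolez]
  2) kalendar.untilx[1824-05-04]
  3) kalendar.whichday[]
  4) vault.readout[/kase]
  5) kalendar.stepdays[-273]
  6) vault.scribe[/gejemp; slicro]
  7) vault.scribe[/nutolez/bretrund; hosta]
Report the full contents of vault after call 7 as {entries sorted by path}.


·→ vault.newfold(p: /nutolez)
·← ok
·→ kalendar.untilx(d: 1824-05-04)
·← 489
·→ kalendar.whichday()
·← Wednesday
·→ vault.readout(p: /kase)
·← le
·→ kalendar.stepdays(n: -273)
·← 1822-04-03
·→ vault.scribe(p: /gejemp, c: slicro)
·← created
·→ vault.scribe(p: /nutolez/bretrund, c: hosta)
·← created

Answer: {gejemp=slicro, kase=le, nutolez/, nutolez/bretrund=hosta}


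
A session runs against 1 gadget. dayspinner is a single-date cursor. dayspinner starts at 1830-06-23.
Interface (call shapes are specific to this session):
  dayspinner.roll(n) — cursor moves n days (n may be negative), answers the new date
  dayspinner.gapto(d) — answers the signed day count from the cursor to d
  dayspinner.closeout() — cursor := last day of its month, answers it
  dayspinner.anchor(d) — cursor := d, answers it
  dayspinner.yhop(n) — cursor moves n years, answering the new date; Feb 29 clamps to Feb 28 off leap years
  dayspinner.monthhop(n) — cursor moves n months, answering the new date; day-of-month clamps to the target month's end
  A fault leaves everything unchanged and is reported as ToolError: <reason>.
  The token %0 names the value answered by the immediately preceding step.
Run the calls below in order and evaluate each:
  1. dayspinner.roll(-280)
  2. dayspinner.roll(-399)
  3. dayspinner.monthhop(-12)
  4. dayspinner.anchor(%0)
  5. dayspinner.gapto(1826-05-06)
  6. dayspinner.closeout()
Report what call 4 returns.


Answer: 1827-08-13

Derivation:
Then roll(n→-280), which returns 1829-09-16.
I invoke roll(n→-399), and see 1828-08-13.
Using monthhop(n→-12), and get 1827-08-13.
Invoking anchor(d→%0), → 1827-08-13.
Next I call gapto(d→1826-05-06), giving -464.
Then closeout, → 1827-08-31.


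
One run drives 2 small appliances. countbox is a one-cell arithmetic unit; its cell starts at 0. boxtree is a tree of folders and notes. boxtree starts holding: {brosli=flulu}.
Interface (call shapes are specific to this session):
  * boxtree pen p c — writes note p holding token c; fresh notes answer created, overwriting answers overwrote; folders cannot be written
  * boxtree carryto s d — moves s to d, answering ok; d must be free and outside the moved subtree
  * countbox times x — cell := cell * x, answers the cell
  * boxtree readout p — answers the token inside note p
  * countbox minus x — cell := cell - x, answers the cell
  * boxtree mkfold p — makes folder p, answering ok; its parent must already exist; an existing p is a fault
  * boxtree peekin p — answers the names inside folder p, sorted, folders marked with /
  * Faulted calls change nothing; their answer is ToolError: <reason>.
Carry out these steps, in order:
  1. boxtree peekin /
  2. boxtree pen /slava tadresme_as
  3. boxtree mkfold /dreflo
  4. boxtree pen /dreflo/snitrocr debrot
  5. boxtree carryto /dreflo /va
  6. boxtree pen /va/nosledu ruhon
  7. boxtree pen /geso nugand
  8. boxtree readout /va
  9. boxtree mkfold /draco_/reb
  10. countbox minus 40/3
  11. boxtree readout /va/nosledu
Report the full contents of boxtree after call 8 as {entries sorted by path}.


$ boxtree peekin p=/
  [brosli]
$ boxtree pen p=/slava c=tadresme_as
  created
$ boxtree mkfold p=/dreflo
  ok
$ boxtree pen p=/dreflo/snitrocr c=debrot
  created
$ boxtree carryto s=/dreflo d=/va
  ok
$ boxtree pen p=/va/nosledu c=ruhon
  created
$ boxtree pen p=/geso c=nugand
  created
$ boxtree readout p=/va
  ToolError: is a directory
$ boxtree mkfold p=/draco_/reb
  ToolError: no parent
$ countbox minus x=40/3
  -40/3
$ boxtree readout p=/va/nosledu
  ruhon

Answer: {brosli=flulu, geso=nugand, slava=tadresme_as, va/, va/nosledu=ruhon, va/snitrocr=debrot}


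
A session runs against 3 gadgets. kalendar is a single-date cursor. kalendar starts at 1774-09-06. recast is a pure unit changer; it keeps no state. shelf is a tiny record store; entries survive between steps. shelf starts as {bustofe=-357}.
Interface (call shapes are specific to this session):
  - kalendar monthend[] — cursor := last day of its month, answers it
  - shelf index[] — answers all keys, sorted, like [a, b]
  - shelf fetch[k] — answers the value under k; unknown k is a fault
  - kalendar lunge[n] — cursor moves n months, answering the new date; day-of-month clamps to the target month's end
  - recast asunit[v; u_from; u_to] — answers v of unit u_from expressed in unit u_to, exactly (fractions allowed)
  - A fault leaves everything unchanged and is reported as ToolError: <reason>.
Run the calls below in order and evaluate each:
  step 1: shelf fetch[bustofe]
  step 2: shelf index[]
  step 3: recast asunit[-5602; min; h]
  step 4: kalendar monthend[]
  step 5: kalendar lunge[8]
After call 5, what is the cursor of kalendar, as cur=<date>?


→ shelf fetch(k: bustofe)
← -357
→ shelf index()
← [bustofe]
→ recast asunit(v: -5602, u_from: min, u_to: h)
← -2801/30
→ kalendar monthend()
← 1774-09-30
→ kalendar lunge(n: 8)
← 1775-05-30

Answer: cur=1775-05-30


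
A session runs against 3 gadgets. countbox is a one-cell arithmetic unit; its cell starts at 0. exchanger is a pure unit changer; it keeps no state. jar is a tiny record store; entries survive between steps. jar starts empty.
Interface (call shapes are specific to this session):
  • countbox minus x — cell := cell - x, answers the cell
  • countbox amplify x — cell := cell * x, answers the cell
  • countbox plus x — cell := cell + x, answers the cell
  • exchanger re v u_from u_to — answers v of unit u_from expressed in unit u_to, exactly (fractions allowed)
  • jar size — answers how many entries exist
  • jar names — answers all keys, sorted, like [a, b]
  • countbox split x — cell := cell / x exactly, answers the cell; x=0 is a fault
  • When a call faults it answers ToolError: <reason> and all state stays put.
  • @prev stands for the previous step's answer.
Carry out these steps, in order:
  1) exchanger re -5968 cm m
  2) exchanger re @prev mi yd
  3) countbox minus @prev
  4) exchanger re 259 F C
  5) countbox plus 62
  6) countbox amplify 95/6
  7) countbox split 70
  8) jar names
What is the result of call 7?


Answer: 4992193/210

Derivation:
Step: exchanger re[v→-5968; u_from→cm; u_to→m]
Result: -1492/25
Step: exchanger re[v→@prev; u_from→mi; u_to→yd]
Result: -525184/5
Step: countbox minus[x→@prev]
Result: 525184/5
Step: exchanger re[v→259; u_from→F; u_to→C]
Result: 1135/9
Step: countbox plus[x→62]
Result: 525494/5
Step: countbox amplify[x→95/6]
Result: 4992193/3
Step: countbox split[x→70]
Result: 4992193/210
Step: jar names[]
Result: []


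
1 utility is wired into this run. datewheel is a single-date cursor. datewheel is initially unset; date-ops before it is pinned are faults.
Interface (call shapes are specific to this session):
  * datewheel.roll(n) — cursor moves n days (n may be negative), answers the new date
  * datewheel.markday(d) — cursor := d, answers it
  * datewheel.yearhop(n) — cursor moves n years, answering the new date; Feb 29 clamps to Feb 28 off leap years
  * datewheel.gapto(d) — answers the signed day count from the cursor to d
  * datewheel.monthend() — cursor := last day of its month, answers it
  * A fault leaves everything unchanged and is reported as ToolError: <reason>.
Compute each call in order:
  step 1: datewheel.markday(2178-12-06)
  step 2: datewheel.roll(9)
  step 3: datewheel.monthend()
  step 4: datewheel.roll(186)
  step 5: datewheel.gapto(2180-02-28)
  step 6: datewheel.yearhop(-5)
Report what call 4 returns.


Step: datewheel.markday[d='2178-12-06']
Result: 2178-12-06
Step: datewheel.roll[n='9']
Result: 2178-12-15
Step: datewheel.monthend[]
Result: 2178-12-31
Step: datewheel.roll[n='186']
Result: 2179-07-05
Step: datewheel.gapto[d='2180-02-28']
Result: 238
Step: datewheel.yearhop[n='-5']
Result: 2174-07-05

Answer: 2179-07-05


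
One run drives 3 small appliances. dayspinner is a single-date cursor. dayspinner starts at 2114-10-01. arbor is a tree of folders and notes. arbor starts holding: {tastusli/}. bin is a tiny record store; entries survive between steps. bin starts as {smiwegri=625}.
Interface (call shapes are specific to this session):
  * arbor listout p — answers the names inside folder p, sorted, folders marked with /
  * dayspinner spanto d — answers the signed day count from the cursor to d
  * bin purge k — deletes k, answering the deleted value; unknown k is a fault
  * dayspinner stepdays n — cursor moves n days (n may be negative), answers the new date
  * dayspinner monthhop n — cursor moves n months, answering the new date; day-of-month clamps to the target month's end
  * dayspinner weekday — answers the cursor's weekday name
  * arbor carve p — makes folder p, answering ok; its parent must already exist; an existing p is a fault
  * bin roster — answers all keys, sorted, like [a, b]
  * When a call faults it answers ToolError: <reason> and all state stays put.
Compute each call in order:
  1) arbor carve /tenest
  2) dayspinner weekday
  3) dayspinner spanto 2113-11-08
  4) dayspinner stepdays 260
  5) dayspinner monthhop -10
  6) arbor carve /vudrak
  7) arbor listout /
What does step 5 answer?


Answer: 2114-08-18

Derivation:
I invoke arbor carve passing p='/tenest', giving ok.
I run dayspinner weekday, — result: Monday.
Now I run dayspinner spanto passing d='2113-11-08': -327.
Calling dayspinner stepdays passing n='260', and observe 2115-06-18.
Using dayspinner monthhop passing n='-10', giving 2114-08-18.
Next I call arbor carve passing p='/vudrak': ok.
Calling arbor listout passing p='/', which returns [tastusli/, tenest/, vudrak/].


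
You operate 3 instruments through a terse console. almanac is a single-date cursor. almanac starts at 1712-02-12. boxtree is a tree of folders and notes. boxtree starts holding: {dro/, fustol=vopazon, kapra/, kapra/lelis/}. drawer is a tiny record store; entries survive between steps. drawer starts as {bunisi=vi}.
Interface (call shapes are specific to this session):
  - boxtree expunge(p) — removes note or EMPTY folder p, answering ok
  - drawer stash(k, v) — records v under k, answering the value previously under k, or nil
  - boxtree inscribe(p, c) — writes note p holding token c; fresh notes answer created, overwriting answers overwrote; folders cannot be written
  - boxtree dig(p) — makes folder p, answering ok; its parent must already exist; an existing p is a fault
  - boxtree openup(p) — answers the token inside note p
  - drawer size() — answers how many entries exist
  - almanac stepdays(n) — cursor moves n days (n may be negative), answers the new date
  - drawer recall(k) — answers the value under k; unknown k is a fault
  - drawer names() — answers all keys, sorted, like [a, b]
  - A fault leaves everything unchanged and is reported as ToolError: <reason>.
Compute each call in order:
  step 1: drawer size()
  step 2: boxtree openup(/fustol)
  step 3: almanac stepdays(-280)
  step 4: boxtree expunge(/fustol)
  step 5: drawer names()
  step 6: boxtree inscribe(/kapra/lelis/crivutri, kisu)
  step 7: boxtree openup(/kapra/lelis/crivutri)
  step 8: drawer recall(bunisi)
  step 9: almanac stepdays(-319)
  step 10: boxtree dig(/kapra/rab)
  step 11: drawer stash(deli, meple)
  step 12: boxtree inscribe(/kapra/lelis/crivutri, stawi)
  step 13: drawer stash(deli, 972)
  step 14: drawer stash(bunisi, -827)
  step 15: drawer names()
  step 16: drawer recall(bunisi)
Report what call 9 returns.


// 1. drawer size() : 1
// 2. boxtree openup(/fustol) : vopazon
// 3. almanac stepdays(-280) : 1711-05-08
// 4. boxtree expunge(/fustol) : ok
// 5. drawer names() : [bunisi]
// 6. boxtree inscribe(/kapra/lelis/crivutri, kisu) : created
// 7. boxtree openup(/kapra/lelis/crivutri) : kisu
// 8. drawer recall(bunisi) : vi
// 9. almanac stepdays(-319) : 1710-06-23
// 10. boxtree dig(/kapra/rab) : ok
// 11. drawer stash(deli, meple) : nil
// 12. boxtree inscribe(/kapra/lelis/crivutri, stawi) : overwrote
// 13. drawer stash(deli, 972) : meple
// 14. drawer stash(bunisi, -827) : vi
// 15. drawer names() : [bunisi, deli]
// 16. drawer recall(bunisi) : -827

Answer: 1710-06-23


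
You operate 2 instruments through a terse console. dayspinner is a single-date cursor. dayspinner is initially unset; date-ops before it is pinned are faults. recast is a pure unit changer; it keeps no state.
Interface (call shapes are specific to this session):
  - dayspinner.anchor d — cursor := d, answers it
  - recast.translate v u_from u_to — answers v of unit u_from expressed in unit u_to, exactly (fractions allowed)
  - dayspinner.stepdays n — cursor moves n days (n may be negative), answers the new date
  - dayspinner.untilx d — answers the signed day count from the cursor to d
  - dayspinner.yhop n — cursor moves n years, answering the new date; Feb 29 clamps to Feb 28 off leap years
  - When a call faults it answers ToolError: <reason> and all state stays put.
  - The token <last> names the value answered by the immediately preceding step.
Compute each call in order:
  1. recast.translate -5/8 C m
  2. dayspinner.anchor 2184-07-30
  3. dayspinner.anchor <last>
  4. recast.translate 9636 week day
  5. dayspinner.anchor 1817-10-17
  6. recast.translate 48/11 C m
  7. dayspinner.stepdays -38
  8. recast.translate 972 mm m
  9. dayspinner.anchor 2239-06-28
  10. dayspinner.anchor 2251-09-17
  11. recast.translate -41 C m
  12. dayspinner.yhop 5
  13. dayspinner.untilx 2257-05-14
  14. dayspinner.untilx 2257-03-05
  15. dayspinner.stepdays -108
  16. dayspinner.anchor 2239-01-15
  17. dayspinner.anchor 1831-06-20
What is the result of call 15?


Answer: 2256-06-01

Derivation:
% 1. recast.translate(v=-5/8, u_from=C, u_to=m) : ToolError: incompatible units
% 2. dayspinner.anchor(d=2184-07-30) : 2184-07-30
% 3. dayspinner.anchor(d=<last>) : 2184-07-30
% 4. recast.translate(v=9636, u_from=week, u_to=day) : 67452
% 5. dayspinner.anchor(d=1817-10-17) : 1817-10-17
% 6. recast.translate(v=48/11, u_from=C, u_to=m) : ToolError: incompatible units
% 7. dayspinner.stepdays(n=-38) : 1817-09-09
% 8. recast.translate(v=972, u_from=mm, u_to=m) : 243/250
% 9. dayspinner.anchor(d=2239-06-28) : 2239-06-28
% 10. dayspinner.anchor(d=2251-09-17) : 2251-09-17
% 11. recast.translate(v=-41, u_from=C, u_to=m) : ToolError: incompatible units
% 12. dayspinner.yhop(n=5) : 2256-09-17
% 13. dayspinner.untilx(d=2257-05-14) : 239
% 14. dayspinner.untilx(d=2257-03-05) : 169
% 15. dayspinner.stepdays(n=-108) : 2256-06-01
% 16. dayspinner.anchor(d=2239-01-15) : 2239-01-15
% 17. dayspinner.anchor(d=1831-06-20) : 1831-06-20


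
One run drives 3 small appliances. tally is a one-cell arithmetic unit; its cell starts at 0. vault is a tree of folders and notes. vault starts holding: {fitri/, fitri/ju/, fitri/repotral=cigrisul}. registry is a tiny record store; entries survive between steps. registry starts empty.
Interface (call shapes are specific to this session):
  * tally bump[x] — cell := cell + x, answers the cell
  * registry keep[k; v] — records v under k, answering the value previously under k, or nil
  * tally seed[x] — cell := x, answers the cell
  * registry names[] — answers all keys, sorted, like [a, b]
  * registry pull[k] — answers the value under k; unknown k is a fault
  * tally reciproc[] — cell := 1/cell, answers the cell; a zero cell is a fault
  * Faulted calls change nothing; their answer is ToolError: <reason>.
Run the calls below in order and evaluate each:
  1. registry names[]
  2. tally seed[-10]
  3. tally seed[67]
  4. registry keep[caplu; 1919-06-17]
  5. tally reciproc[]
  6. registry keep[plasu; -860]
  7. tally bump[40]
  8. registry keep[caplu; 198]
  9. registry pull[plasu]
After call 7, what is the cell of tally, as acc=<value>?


Answer: acc=2681/67

Derivation:
;; 1. registry names() == []
;; 2. tally seed(-10) == -10
;; 3. tally seed(67) == 67
;; 4. registry keep(caplu, 1919-06-17) == nil
;; 5. tally reciproc() == 1/67
;; 6. registry keep(plasu, -860) == nil
;; 7. tally bump(40) == 2681/67
;; 8. registry keep(caplu, 198) == 1919-06-17
;; 9. registry pull(plasu) == -860


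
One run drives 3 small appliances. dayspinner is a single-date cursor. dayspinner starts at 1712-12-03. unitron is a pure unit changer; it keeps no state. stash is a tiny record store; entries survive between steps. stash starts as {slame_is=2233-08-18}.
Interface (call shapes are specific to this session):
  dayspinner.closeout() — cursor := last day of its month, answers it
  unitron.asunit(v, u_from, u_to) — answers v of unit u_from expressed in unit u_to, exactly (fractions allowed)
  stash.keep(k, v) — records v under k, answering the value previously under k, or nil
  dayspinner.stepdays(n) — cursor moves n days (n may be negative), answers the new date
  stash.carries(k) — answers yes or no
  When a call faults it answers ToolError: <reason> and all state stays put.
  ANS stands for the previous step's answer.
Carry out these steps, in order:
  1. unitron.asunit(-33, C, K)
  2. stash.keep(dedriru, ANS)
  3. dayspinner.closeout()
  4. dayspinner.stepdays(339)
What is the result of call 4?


;; 1. unitron.asunit(v→-33, u_from→C, u_to→K) -> 4803/20
;; 2. stash.keep(k→dedriru, v→ANS) -> nil
;; 3. dayspinner.closeout() -> 1712-12-31
;; 4. dayspinner.stepdays(n→339) -> 1713-12-05

Answer: 1713-12-05


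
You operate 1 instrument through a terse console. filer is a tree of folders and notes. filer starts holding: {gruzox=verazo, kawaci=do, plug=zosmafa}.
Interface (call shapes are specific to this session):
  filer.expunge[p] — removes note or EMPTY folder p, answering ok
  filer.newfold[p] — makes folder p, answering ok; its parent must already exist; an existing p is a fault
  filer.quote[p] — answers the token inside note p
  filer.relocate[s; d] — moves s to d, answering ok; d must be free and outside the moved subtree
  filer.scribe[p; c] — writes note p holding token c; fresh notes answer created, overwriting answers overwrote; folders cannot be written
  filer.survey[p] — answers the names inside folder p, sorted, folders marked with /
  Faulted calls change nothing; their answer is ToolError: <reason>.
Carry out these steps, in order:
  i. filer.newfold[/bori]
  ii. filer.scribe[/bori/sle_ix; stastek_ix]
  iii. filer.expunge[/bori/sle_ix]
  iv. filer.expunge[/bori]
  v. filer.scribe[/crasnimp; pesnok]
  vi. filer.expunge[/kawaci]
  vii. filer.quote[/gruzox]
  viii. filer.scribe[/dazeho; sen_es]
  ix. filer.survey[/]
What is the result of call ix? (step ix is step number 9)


Calling filer.newfold(p='/bori'), giving ok.
I use filer.scribe(p='/bori/sle_ix', c='stastek_ix'), — result: created.
I run filer.expunge(p='/bori/sle_ix'), which returns ok.
Invoking filer.expunge(p='/bori'), and get ok.
I invoke filer.scribe(p='/crasnimp', c='pesnok'), giving created.
Now I run filer.expunge(p='/kawaci'), and observe ok.
Now I run filer.quote(p='/gruzox'), giving verazo.
I call filer.scribe(p='/dazeho', c='sen_es'), — result: created.
Now I run filer.survey(p='/'), yielding [crasnimp, dazeho, gruzox, plug].

Answer: [crasnimp, dazeho, gruzox, plug]
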